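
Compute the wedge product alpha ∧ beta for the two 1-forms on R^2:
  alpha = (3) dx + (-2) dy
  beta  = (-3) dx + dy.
alpha ∧ beta = (-3) dx ∧ dy

Distribute the wedge, using dx_i ∧ dx_j = -dx_j ∧ dx_i and dx_i ∧ dx_i = 0. For each pair (i, j) with i < j, the coefficient of dx_i ∧ dx_j in alpha ∧ beta is (alpha_i * beta_j - alpha_j * beta_i). Collecting: alpha ∧ beta = (-3) dx ∧ dy.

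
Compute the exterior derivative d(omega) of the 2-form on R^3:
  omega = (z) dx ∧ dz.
d(omega) = 0

For a 2-form omega = sum_{i<j} g_{ij} dx_i ∧ dx_j, the exterior derivative is
  d(omega) = sum_{i<j} d(g_{ij}) ∧ dx_i ∧ dx_j = sum_{i<j, k} (∂g_{ij}/∂x_k) dx_k ∧ dx_i ∧ dx_j.
Expand each term, using dx_k ∧ dx_i ∧ dx_j = sgn(permutation) dx_{(a)} ∧ dx_{(b)} ∧ dx_{(c)} with (a < b < c) sorted:

Collecting like 3-forms: d(omega) = 0.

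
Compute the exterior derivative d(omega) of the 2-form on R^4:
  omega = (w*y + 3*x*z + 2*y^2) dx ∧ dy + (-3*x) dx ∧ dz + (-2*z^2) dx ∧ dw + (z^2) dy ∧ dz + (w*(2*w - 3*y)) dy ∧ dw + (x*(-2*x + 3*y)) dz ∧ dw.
d(omega) = (3*x) dx ∧ dy ∧ dz + (y) dx ∧ dy ∧ dw + (-4*x + 3*y + 4*z) dx ∧ dz ∧ dw + (3*x) dy ∧ dz ∧ dw

For a 2-form omega = sum_{i<j} g_{ij} dx_i ∧ dx_j, the exterior derivative is
  d(omega) = sum_{i<j} d(g_{ij}) ∧ dx_i ∧ dx_j = sum_{i<j, k} (∂g_{ij}/∂x_k) dx_k ∧ dx_i ∧ dx_j.
Expand each term, using dx_k ∧ dx_i ∧ dx_j = sgn(permutation) dx_{(a)} ∧ dx_{(b)} ∧ dx_{(c)} with (a < b < c) sorted:
  d(w*y + 3*x*z + 2*y^2) includes (∂/∂z)(w*y + 3*x*z + 2*y^2) dz = (3*x) dz, which multiplied by dx ∧ dy gives (3*x) dx ∧ dy ∧ dz
  d(w*y + 3*x*z + 2*y^2) includes (∂/∂w)(w*y + 3*x*z + 2*y^2) dw = (y) dw, which multiplied by dx ∧ dy gives (y) dx ∧ dy ∧ dw
  d(-2*z^2) includes (∂/∂z)(-2*z^2) dz = (-4*z) dz, which multiplied by dx ∧ dw gives (4*z) dx ∧ dz ∧ dw
  d(x*(-2*x + 3*y)) includes (∂/∂x)(x*(-2*x + 3*y)) dx = (-4*x + 3*y) dx, which multiplied by dz ∧ dw gives (-4*x + 3*y) dx ∧ dz ∧ dw
  d(x*(-2*x + 3*y)) includes (∂/∂y)(x*(-2*x + 3*y)) dy = (3*x) dy, which multiplied by dz ∧ dw gives (3*x) dy ∧ dz ∧ dw
Collecting like 3-forms: d(omega) = (3*x) dx ∧ dy ∧ dz + (y) dx ∧ dy ∧ dw + (-4*x + 3*y + 4*z) dx ∧ dz ∧ dw + (3*x) dy ∧ dz ∧ dw.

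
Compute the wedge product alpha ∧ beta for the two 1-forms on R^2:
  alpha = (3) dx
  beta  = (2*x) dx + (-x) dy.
alpha ∧ beta = (-3*x) dx ∧ dy

Distribute the wedge, using dx_i ∧ dx_j = -dx_j ∧ dx_i and dx_i ∧ dx_i = 0. For each pair (i, j) with i < j, the coefficient of dx_i ∧ dx_j in alpha ∧ beta is (alpha_i * beta_j - alpha_j * beta_i). Collecting: alpha ∧ beta = (-3*x) dx ∧ dy.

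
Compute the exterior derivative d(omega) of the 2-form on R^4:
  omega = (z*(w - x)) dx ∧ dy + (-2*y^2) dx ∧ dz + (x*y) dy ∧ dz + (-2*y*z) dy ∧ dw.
d(omega) = (w - x + 5*y) dx ∧ dy ∧ dz + (z) dx ∧ dy ∧ dw + (2*y) dy ∧ dz ∧ dw

For a 2-form omega = sum_{i<j} g_{ij} dx_i ∧ dx_j, the exterior derivative is
  d(omega) = sum_{i<j} d(g_{ij}) ∧ dx_i ∧ dx_j = sum_{i<j, k} (∂g_{ij}/∂x_k) dx_k ∧ dx_i ∧ dx_j.
Expand each term, using dx_k ∧ dx_i ∧ dx_j = sgn(permutation) dx_{(a)} ∧ dx_{(b)} ∧ dx_{(c)} with (a < b < c) sorted:
  d(z*(w - x)) includes (∂/∂z)(z*(w - x)) dz = (w - x) dz, which multiplied by dx ∧ dy gives (w - x) dx ∧ dy ∧ dz
  d(z*(w - x)) includes (∂/∂w)(z*(w - x)) dw = (z) dw, which multiplied by dx ∧ dy gives (z) dx ∧ dy ∧ dw
  d(-2*y^2) includes (∂/∂y)(-2*y^2) dy = (-4*y) dy, which multiplied by dx ∧ dz gives (4*y) dx ∧ dy ∧ dz
  d(x*y) includes (∂/∂x)(x*y) dx = (y) dx, which multiplied by dy ∧ dz gives (y) dx ∧ dy ∧ dz
  d(-2*y*z) includes (∂/∂z)(-2*y*z) dz = (-2*y) dz, which multiplied by dy ∧ dw gives (2*y) dy ∧ dz ∧ dw
Collecting like 3-forms: d(omega) = (w - x + 5*y) dx ∧ dy ∧ dz + (z) dx ∧ dy ∧ dw + (2*y) dy ∧ dz ∧ dw.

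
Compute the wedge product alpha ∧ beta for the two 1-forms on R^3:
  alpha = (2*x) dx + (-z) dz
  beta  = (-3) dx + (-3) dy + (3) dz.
alpha ∧ beta = (-6*x) dx ∧ dy + (6*x - 3*z) dx ∧ dz + (-3*z) dy ∧ dz

Distribute the wedge, using dx_i ∧ dx_j = -dx_j ∧ dx_i and dx_i ∧ dx_i = 0. For each pair (i, j) with i < j, the coefficient of dx_i ∧ dx_j in alpha ∧ beta is (alpha_i * beta_j - alpha_j * beta_i). Collecting: alpha ∧ beta = (-6*x) dx ∧ dy + (6*x - 3*z) dx ∧ dz + (-3*z) dy ∧ dz.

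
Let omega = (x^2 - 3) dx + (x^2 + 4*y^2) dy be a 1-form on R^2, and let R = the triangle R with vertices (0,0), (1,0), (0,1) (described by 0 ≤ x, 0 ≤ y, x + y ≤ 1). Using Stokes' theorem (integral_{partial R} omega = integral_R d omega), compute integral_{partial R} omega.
integral_(partial R) omega = 1/3

Stokes: integral_partial_R omega = integral_R d omega with d omega = (∂Q/∂x - ∂P/∂y) dx ∧ dy.
  ∂Q/∂x = 2*x
  ∂P/∂y = 0
  integrand = ∂Q/∂x - ∂P/∂y = 2*x.
Integrating over R: integral_0^1 integral_0^{1-x} (2*x) dy dx = 1/3.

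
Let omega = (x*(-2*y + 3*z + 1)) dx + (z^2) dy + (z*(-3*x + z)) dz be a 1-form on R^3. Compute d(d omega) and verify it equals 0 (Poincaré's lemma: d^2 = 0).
d(d omega) = 0

Step 1: d omega = sum_{i<j} (∂f_j/∂x_i - ∂f_i/∂x_j) dx_i ∧ dx_j:
  coeff of dx ∧ dy: 2*x
  coeff of dx ∧ dz: -3*x - 3*z
  coeff of dy ∧ dz: -2*z
Step 2: Apply d again to each 2-form coefficient. The only possible 3-form in R^3 is dx ∧ dy ∧ dz, with coefficient
  ∂(coeff of dy∧dz)/∂x - ∂(coeff of dx∧dz)/∂y + ∂(coeff of dx∧dy)/∂z
  = ∂/∂x (-2*z) - ∂/∂y (-3*x - 3*z) + ∂/∂z (2*x).
Each of these terms simplifies to sums of mixed partials that cancel in pairs. The result is 0 (by equality of mixed partials for smooth functions — Schwarz / Clairaut).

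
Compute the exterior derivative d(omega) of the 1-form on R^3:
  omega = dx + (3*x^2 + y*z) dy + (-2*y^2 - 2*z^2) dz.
d(omega) = (6*x) dx ∧ dy + (-5*y) dy ∧ dz

For a 1-form omega = sum_i f_i dx_i, the exterior derivative is
  d(omega) = sum_{i < j} (∂f_j/∂x_i - ∂f_i/∂x_j) dx_i ∧ dx_j.
  coefficient of dx ∧ dy: ∂f_2/∂x - ∂f_1/∂y = ∂(3*x^2 + y*z)/∂x - ∂(1)/∂y = 6*x
  coefficient of dy ∧ dz: ∂f_3/∂y - ∂f_2/∂z = ∂(-2*y^2 - 2*z^2)/∂y - ∂(3*x^2 + y*z)/∂z = -5*y
Assembling: d(omega) = (6*x) dx ∧ dy + (-5*y) dy ∧ dz.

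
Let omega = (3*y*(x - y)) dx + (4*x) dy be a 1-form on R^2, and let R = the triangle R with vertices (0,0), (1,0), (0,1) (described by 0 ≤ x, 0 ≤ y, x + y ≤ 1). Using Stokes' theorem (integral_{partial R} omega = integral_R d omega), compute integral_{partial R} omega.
integral_(partial R) omega = 5/2

Stokes: integral_partial_R omega = integral_R d omega with d omega = (∂Q/∂x - ∂P/∂y) dx ∧ dy.
  ∂Q/∂x = 4
  ∂P/∂y = 3*x - 6*y
  integrand = ∂Q/∂x - ∂P/∂y = -3*x + 6*y + 4.
Integrating over R: integral_0^1 integral_0^{1-x} (-3*x + 6*y + 4) dy dx = 5/2.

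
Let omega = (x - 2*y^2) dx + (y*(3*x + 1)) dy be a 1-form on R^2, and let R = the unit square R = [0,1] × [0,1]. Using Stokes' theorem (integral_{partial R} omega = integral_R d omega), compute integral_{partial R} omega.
integral_(partial R) omega = 7/2

Stokes: integral_partial_R omega = integral_R d omega with d omega = (∂Q/∂x - ∂P/∂y) dx ∧ dy.
  ∂Q/∂x = 3*y
  ∂P/∂y = -4*y
  integrand = ∂Q/∂x - ∂P/∂y = 7*y.
Integrating over R: integral_0^1 integral_0^1 (7*y) dx dy = 7/2.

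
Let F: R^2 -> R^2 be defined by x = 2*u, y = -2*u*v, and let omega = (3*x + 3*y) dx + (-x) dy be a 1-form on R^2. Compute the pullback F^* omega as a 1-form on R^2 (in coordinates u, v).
F^* omega = (4*u*(3 - 2*v)) du + (4*u^2) dv

Using F^*(f dg) = (f ∘ F) d(g ∘ F), substitute each coordinate x_i by F_i(u, v) in f_i, and replace dx_i by d F_i = (∂F_i/∂u) du + (∂F_i/∂v) dv.
  For the x component: f_1(F) = 6*u*(1 - v); d F_1 = (2) du + (0) dv
  For the y component: f_2(F) = -2*u; d F_2 = (-2*v) du + (-2*u) dv
Combining and collecting du, dv coefficients:
  coeff of du: 4*u*(3 - 2*v)
  coeff of dv: 4*u^2
F^* omega = (4*u*(3 - 2*v)) du + (4*u^2) dv.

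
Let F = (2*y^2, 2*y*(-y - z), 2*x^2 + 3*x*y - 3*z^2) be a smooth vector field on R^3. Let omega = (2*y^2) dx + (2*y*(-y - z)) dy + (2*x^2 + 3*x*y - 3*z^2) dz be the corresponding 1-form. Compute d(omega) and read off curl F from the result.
d(omega) = (3*x + 2*y) dy ∧ dz + (-4*x - 3*y) dz ∧ dx + (-4*y) dx ∧ dy; curl F = (3*x + 2*y, -4*x - 3*y, -4*y)

d omega = sum_{i<j} (∂f_j/∂x_i - ∂f_i/∂x_j) dx_i ∧ dx_j. Under the identification (dy ∧ dz, dz ∧ dx, dx ∧ dy) ↔ (e_x, e_y, e_z), the coefficients are exactly the components of curl F. Compute:
  ∂R/∂y - ∂Q/∂z = (3*x) - (-2*y) = 3*x + 2*y
  ∂P/∂z - ∂R/∂x = (0) - (4*x + 3*y) = -4*x - 3*y
  ∂Q/∂x - ∂P/∂y = (0) - (4*y) = -4*y.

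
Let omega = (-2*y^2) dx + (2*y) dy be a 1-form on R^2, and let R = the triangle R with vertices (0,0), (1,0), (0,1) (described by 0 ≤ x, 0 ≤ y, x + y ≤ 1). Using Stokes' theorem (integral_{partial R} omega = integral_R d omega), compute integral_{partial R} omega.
integral_(partial R) omega = 2/3

Stokes: integral_partial_R omega = integral_R d omega with d omega = (∂Q/∂x - ∂P/∂y) dx ∧ dy.
  ∂Q/∂x = 0
  ∂P/∂y = -4*y
  integrand = ∂Q/∂x - ∂P/∂y = 4*y.
Integrating over R: integral_0^1 integral_0^{1-x} (4*y) dy dx = 2/3.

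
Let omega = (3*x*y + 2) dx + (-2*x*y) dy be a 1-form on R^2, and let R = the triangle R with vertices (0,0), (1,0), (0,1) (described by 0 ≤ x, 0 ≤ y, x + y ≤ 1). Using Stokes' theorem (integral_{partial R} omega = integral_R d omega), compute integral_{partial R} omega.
integral_(partial R) omega = -5/6

Stokes: integral_partial_R omega = integral_R d omega with d omega = (∂Q/∂x - ∂P/∂y) dx ∧ dy.
  ∂Q/∂x = -2*y
  ∂P/∂y = 3*x
  integrand = ∂Q/∂x - ∂P/∂y = -3*x - 2*y.
Integrating over R: integral_0^1 integral_0^{1-x} (-3*x - 2*y) dy dx = -5/6.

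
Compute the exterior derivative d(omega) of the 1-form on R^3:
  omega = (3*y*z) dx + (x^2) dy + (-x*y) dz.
d(omega) = (2*x - 3*z) dx ∧ dy + (-4*y) dx ∧ dz + (-x) dy ∧ dz

For a 1-form omega = sum_i f_i dx_i, the exterior derivative is
  d(omega) = sum_{i < j} (∂f_j/∂x_i - ∂f_i/∂x_j) dx_i ∧ dx_j.
  coefficient of dx ∧ dy: ∂f_2/∂x - ∂f_1/∂y = ∂(x^2)/∂x - ∂(3*y*z)/∂y = 2*x - 3*z
  coefficient of dx ∧ dz: ∂f_3/∂x - ∂f_1/∂z = ∂(-x*y)/∂x - ∂(3*y*z)/∂z = -4*y
  coefficient of dy ∧ dz: ∂f_3/∂y - ∂f_2/∂z = ∂(-x*y)/∂y - ∂(x^2)/∂z = -x
Assembling: d(omega) = (2*x - 3*z) dx ∧ dy + (-4*y) dx ∧ dz + (-x) dy ∧ dz.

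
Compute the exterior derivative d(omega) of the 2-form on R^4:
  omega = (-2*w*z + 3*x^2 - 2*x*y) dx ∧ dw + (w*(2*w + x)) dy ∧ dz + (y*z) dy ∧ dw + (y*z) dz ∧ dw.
d(omega) = (2*x) dx ∧ dy ∧ dw + (2*w) dx ∧ dz ∧ dw + (w) dx ∧ dy ∧ dz + (4*w + x - y + z) dy ∧ dz ∧ dw

For a 2-form omega = sum_{i<j} g_{ij} dx_i ∧ dx_j, the exterior derivative is
  d(omega) = sum_{i<j} d(g_{ij}) ∧ dx_i ∧ dx_j = sum_{i<j, k} (∂g_{ij}/∂x_k) dx_k ∧ dx_i ∧ dx_j.
Expand each term, using dx_k ∧ dx_i ∧ dx_j = sgn(permutation) dx_{(a)} ∧ dx_{(b)} ∧ dx_{(c)} with (a < b < c) sorted:
  d(-2*w*z + 3*x^2 - 2*x*y) includes (∂/∂y)(-2*w*z + 3*x^2 - 2*x*y) dy = (-2*x) dy, which multiplied by dx ∧ dw gives (2*x) dx ∧ dy ∧ dw
  d(-2*w*z + 3*x^2 - 2*x*y) includes (∂/∂z)(-2*w*z + 3*x^2 - 2*x*y) dz = (-2*w) dz, which multiplied by dx ∧ dw gives (2*w) dx ∧ dz ∧ dw
  d(w*(2*w + x)) includes (∂/∂x)(w*(2*w + x)) dx = (w) dx, which multiplied by dy ∧ dz gives (w) dx ∧ dy ∧ dz
  d(w*(2*w + x)) includes (∂/∂w)(w*(2*w + x)) dw = (4*w + x) dw, which multiplied by dy ∧ dz gives (4*w + x) dy ∧ dz ∧ dw
  d(y*z) includes (∂/∂z)(y*z) dz = (y) dz, which multiplied by dy ∧ dw gives (-y) dy ∧ dz ∧ dw
  d(y*z) includes (∂/∂y)(y*z) dy = (z) dy, which multiplied by dz ∧ dw gives (z) dy ∧ dz ∧ dw
Collecting like 3-forms: d(omega) = (2*x) dx ∧ dy ∧ dw + (2*w) dx ∧ dz ∧ dw + (w) dx ∧ dy ∧ dz + (4*w + x - y + z) dy ∧ dz ∧ dw.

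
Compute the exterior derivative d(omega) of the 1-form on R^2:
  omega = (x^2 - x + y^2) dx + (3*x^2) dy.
d(omega) = (6*x - 2*y) dx ∧ dy

For a 1-form omega = sum_i f_i dx_i, the exterior derivative is
  d(omega) = sum_{i < j} (∂f_j/∂x_i - ∂f_i/∂x_j) dx_i ∧ dx_j.
  coefficient of dx ∧ dy: ∂f_2/∂x - ∂f_1/∂y = ∂(3*x^2)/∂x - ∂(x^2 - x + y^2)/∂y = 6*x - 2*y
Assembling: d(omega) = (6*x - 2*y) dx ∧ dy.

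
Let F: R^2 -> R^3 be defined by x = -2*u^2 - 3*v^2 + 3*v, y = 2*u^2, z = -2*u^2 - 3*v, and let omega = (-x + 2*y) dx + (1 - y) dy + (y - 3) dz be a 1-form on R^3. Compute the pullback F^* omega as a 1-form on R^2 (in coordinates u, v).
F^* omega = (4*u*(-10*u^2 - 3*v^2 + 3*v + 4)) du + (-36*u^2*v + 12*u^2 - 18*v^3 + 27*v^2 - 9*v + 9) dv

Using F^*(f dg) = (f ∘ F) d(g ∘ F), substitute each coordinate x_i by F_i(u, v) in f_i, and replace dx_i by d F_i = (∂F_i/∂u) du + (∂F_i/∂v) dv.
  For the x component: f_1(F) = 6*u^2 + 3*v^2 - 3*v; d F_1 = (-4*u) du + (3 - 6*v) dv
  For the y component: f_2(F) = 1 - 2*u^2; d F_2 = (4*u) du + (0) dv
  For the z component: f_3(F) = 2*u^2 - 3; d F_3 = (-4*u) du + (-3) dv
Combining and collecting du, dv coefficients:
  coeff of du: 4*u*(-10*u^2 - 3*v^2 + 3*v + 4)
  coeff of dv: -36*u^2*v + 12*u^2 - 18*v^3 + 27*v^2 - 9*v + 9
F^* omega = (4*u*(-10*u^2 - 3*v^2 + 3*v + 4)) du + (-36*u^2*v + 12*u^2 - 18*v^3 + 27*v^2 - 9*v + 9) dv.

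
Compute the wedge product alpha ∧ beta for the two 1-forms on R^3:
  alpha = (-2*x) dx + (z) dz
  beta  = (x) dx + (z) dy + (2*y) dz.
alpha ∧ beta = (-2*x*z) dx ∧ dy + (-x*(4*y + z)) dx ∧ dz + (-z^2) dy ∧ dz

Distribute the wedge, using dx_i ∧ dx_j = -dx_j ∧ dx_i and dx_i ∧ dx_i = 0. For each pair (i, j) with i < j, the coefficient of dx_i ∧ dx_j in alpha ∧ beta is (alpha_i * beta_j - alpha_j * beta_i). Collecting: alpha ∧ beta = (-2*x*z) dx ∧ dy + (-x*(4*y + z)) dx ∧ dz + (-z^2) dy ∧ dz.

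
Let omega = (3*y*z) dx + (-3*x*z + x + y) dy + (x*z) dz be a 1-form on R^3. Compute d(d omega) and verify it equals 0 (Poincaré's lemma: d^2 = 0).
d(d omega) = 0

Step 1: d omega = sum_{i<j} (∂f_j/∂x_i - ∂f_i/∂x_j) dx_i ∧ dx_j:
  coeff of dx ∧ dy: 1 - 6*z
  coeff of dx ∧ dz: -3*y + z
  coeff of dy ∧ dz: 3*x
Step 2: Apply d again to each 2-form coefficient. The only possible 3-form in R^3 is dx ∧ dy ∧ dz, with coefficient
  ∂(coeff of dy∧dz)/∂x - ∂(coeff of dx∧dz)/∂y + ∂(coeff of dx∧dy)/∂z
  = ∂/∂x (3*x) - ∂/∂y (-3*y + z) + ∂/∂z (1 - 6*z).
Each of these terms simplifies to sums of mixed partials that cancel in pairs. The result is 0 (by equality of mixed partials for smooth functions — Schwarz / Clairaut).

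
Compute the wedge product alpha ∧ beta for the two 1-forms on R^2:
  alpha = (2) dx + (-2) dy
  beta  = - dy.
alpha ∧ beta = (-2) dx ∧ dy

Distribute the wedge, using dx_i ∧ dx_j = -dx_j ∧ dx_i and dx_i ∧ dx_i = 0. For each pair (i, j) with i < j, the coefficient of dx_i ∧ dx_j in alpha ∧ beta is (alpha_i * beta_j - alpha_j * beta_i). Collecting: alpha ∧ beta = (-2) dx ∧ dy.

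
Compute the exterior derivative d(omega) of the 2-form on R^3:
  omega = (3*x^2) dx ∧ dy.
d(omega) = 0

For a 2-form omega = sum_{i<j} g_{ij} dx_i ∧ dx_j, the exterior derivative is
  d(omega) = sum_{i<j} d(g_{ij}) ∧ dx_i ∧ dx_j = sum_{i<j, k} (∂g_{ij}/∂x_k) dx_k ∧ dx_i ∧ dx_j.
Expand each term, using dx_k ∧ dx_i ∧ dx_j = sgn(permutation) dx_{(a)} ∧ dx_{(b)} ∧ dx_{(c)} with (a < b < c) sorted:

Collecting like 3-forms: d(omega) = 0.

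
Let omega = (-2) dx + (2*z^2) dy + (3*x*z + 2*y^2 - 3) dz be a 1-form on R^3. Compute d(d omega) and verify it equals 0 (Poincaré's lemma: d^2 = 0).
d(d omega) = 0

Step 1: d omega = sum_{i<j} (∂f_j/∂x_i - ∂f_i/∂x_j) dx_i ∧ dx_j:
  coeff of dx ∧ dy: 0
  coeff of dx ∧ dz: 3*z
  coeff of dy ∧ dz: 4*y - 4*z
Step 2: Apply d again to each 2-form coefficient. The only possible 3-form in R^3 is dx ∧ dy ∧ dz, with coefficient
  ∂(coeff of dy∧dz)/∂x - ∂(coeff of dx∧dz)/∂y + ∂(coeff of dx∧dy)/∂z
  = ∂/∂x (4*y - 4*z) - ∂/∂y (3*z) + ∂/∂z (0).
Each of these terms simplifies to sums of mixed partials that cancel in pairs. The result is 0 (by equality of mixed partials for smooth functions — Schwarz / Clairaut).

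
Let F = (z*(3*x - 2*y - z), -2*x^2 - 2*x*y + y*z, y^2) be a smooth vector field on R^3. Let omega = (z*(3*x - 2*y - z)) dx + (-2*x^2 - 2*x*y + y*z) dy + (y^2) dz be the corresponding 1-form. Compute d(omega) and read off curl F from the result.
d(omega) = (y) dy ∧ dz + (3*x - 2*y - 2*z) dz ∧ dx + (-4*x - 2*y + 2*z) dx ∧ dy; curl F = (y, 3*x - 2*y - 2*z, -4*x - 2*y + 2*z)

d omega = sum_{i<j} (∂f_j/∂x_i - ∂f_i/∂x_j) dx_i ∧ dx_j. Under the identification (dy ∧ dz, dz ∧ dx, dx ∧ dy) ↔ (e_x, e_y, e_z), the coefficients are exactly the components of curl F. Compute:
  ∂R/∂y - ∂Q/∂z = (2*y) - (y) = y
  ∂P/∂z - ∂R/∂x = (3*x - 2*y - 2*z) - (0) = 3*x - 2*y - 2*z
  ∂Q/∂x - ∂P/∂y = (-4*x - 2*y) - (-2*z) = -4*x - 2*y + 2*z.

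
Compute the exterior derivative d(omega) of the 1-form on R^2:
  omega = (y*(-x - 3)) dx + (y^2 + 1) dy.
d(omega) = (x + 3) dx ∧ dy

For a 1-form omega = sum_i f_i dx_i, the exterior derivative is
  d(omega) = sum_{i < j} (∂f_j/∂x_i - ∂f_i/∂x_j) dx_i ∧ dx_j.
  coefficient of dx ∧ dy: ∂f_2/∂x - ∂f_1/∂y = ∂(y^2 + 1)/∂x - ∂(y*(-x - 3))/∂y = x + 3
Assembling: d(omega) = (x + 3) dx ∧ dy.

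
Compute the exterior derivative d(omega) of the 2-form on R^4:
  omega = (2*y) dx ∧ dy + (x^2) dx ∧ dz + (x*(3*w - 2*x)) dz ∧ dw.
d(omega) = (3*w - 4*x) dx ∧ dz ∧ dw

For a 2-form omega = sum_{i<j} g_{ij} dx_i ∧ dx_j, the exterior derivative is
  d(omega) = sum_{i<j} d(g_{ij}) ∧ dx_i ∧ dx_j = sum_{i<j, k} (∂g_{ij}/∂x_k) dx_k ∧ dx_i ∧ dx_j.
Expand each term, using dx_k ∧ dx_i ∧ dx_j = sgn(permutation) dx_{(a)} ∧ dx_{(b)} ∧ dx_{(c)} with (a < b < c) sorted:
  d(x*(3*w - 2*x)) includes (∂/∂x)(x*(3*w - 2*x)) dx = (3*w - 4*x) dx, which multiplied by dz ∧ dw gives (3*w - 4*x) dx ∧ dz ∧ dw
Collecting like 3-forms: d(omega) = (3*w - 4*x) dx ∧ dz ∧ dw.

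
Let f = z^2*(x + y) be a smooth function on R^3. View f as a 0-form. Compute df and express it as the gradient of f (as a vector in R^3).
df = (z^2) dx + (z^2) dy + (2*z*(x + y)) dz; grad f = (z^2, z^2, 2*z*(x + y))

For a 0-form f, d f = (∂f/∂x) dx + (∂f/∂y) dy + (∂f/∂z) dz. The components of the vector representation are exactly the entries of grad f in Cartesian coordinates:
  ∂f/∂x = z^2
  ∂f/∂y = z^2
  ∂f/∂z = 2*z*(x + y).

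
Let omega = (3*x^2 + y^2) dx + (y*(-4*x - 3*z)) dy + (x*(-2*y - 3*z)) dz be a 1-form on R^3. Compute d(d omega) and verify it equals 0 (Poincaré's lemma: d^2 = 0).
d(d omega) = 0

Step 1: d omega = sum_{i<j} (∂f_j/∂x_i - ∂f_i/∂x_j) dx_i ∧ dx_j:
  coeff of dx ∧ dy: -6*y
  coeff of dx ∧ dz: -2*y - 3*z
  coeff of dy ∧ dz: -2*x + 3*y
Step 2: Apply d again to each 2-form coefficient. The only possible 3-form in R^3 is dx ∧ dy ∧ dz, with coefficient
  ∂(coeff of dy∧dz)/∂x - ∂(coeff of dx∧dz)/∂y + ∂(coeff of dx∧dy)/∂z
  = ∂/∂x (-2*x + 3*y) - ∂/∂y (-2*y - 3*z) + ∂/∂z (-6*y).
Each of these terms simplifies to sums of mixed partials that cancel in pairs. The result is 0 (by equality of mixed partials for smooth functions — Schwarz / Clairaut).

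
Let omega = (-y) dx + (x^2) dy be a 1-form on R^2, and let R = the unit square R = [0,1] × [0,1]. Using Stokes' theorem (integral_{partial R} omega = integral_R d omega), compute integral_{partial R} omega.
integral_(partial R) omega = 2

Stokes: integral_partial_R omega = integral_R d omega with d omega = (∂Q/∂x - ∂P/∂y) dx ∧ dy.
  ∂Q/∂x = 2*x
  ∂P/∂y = -1
  integrand = ∂Q/∂x - ∂P/∂y = 2*x + 1.
Integrating over R: integral_0^1 integral_0^1 (2*x + 1) dx dy = 2.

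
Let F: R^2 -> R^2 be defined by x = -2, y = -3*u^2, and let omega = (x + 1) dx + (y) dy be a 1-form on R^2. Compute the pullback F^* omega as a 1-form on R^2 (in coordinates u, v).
F^* omega = (18*u^3) du

Using F^*(f dg) = (f ∘ F) d(g ∘ F), substitute each coordinate x_i by F_i(u, v) in f_i, and replace dx_i by d F_i = (∂F_i/∂u) du + (∂F_i/∂v) dv.
  For the x component: f_1(F) = -1; d F_1 = (0) du + (0) dv
  For the y component: f_2(F) = -3*u^2; d F_2 = (-6*u) du + (0) dv
Combining and collecting du, dv coefficients:
  coeff of du: 18*u^3
  coeff of dv: 0
F^* omega = (18*u^3) du.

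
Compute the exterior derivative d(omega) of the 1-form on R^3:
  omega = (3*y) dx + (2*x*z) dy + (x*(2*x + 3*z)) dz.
d(omega) = (2*z - 3) dx ∧ dy + (4*x + 3*z) dx ∧ dz + (-2*x) dy ∧ dz

For a 1-form omega = sum_i f_i dx_i, the exterior derivative is
  d(omega) = sum_{i < j} (∂f_j/∂x_i - ∂f_i/∂x_j) dx_i ∧ dx_j.
  coefficient of dx ∧ dy: ∂f_2/∂x - ∂f_1/∂y = ∂(2*x*z)/∂x - ∂(3*y)/∂y = 2*z - 3
  coefficient of dx ∧ dz: ∂f_3/∂x - ∂f_1/∂z = ∂(x*(2*x + 3*z))/∂x - ∂(3*y)/∂z = 4*x + 3*z
  coefficient of dy ∧ dz: ∂f_3/∂y - ∂f_2/∂z = ∂(x*(2*x + 3*z))/∂y - ∂(2*x*z)/∂z = -2*x
Assembling: d(omega) = (2*z - 3) dx ∧ dy + (4*x + 3*z) dx ∧ dz + (-2*x) dy ∧ dz.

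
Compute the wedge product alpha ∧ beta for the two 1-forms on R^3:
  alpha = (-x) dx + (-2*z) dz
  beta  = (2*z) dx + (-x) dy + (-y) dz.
alpha ∧ beta = (x^2) dx ∧ dy + (x*y + 4*z^2) dx ∧ dz + (-2*x*z) dy ∧ dz

Distribute the wedge, using dx_i ∧ dx_j = -dx_j ∧ dx_i and dx_i ∧ dx_i = 0. For each pair (i, j) with i < j, the coefficient of dx_i ∧ dx_j in alpha ∧ beta is (alpha_i * beta_j - alpha_j * beta_i). Collecting: alpha ∧ beta = (x^2) dx ∧ dy + (x*y + 4*z^2) dx ∧ dz + (-2*x*z) dy ∧ dz.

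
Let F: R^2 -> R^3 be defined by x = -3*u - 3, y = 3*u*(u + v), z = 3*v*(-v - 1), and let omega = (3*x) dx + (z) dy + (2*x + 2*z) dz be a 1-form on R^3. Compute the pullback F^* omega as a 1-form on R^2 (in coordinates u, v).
F^* omega = (-18*u*v^2 - 18*u*v + 27*u - 9*v^3 - 9*v^2 + 27) du + (-9*u*v^2 + 27*u*v + 18*u + 36*v^3 + 54*v^2 + 54*v + 18) dv

Using F^*(f dg) = (f ∘ F) d(g ∘ F), substitute each coordinate x_i by F_i(u, v) in f_i, and replace dx_i by d F_i = (∂F_i/∂u) du + (∂F_i/∂v) dv.
  For the x component: f_1(F) = -9*u - 9; d F_1 = (-3) du + (0) dv
  For the y component: f_2(F) = 3*v*(-v - 1); d F_2 = (6*u + 3*v) du + (3*u) dv
  For the z component: f_3(F) = -6*u - 6*v^2 - 6*v - 6; d F_3 = (0) du + (-6*v - 3) dv
Combining and collecting du, dv coefficients:
  coeff of du: -18*u*v^2 - 18*u*v + 27*u - 9*v^3 - 9*v^2 + 27
  coeff of dv: -9*u*v^2 + 27*u*v + 18*u + 36*v^3 + 54*v^2 + 54*v + 18
F^* omega = (-18*u*v^2 - 18*u*v + 27*u - 9*v^3 - 9*v^2 + 27) du + (-9*u*v^2 + 27*u*v + 18*u + 36*v^3 + 54*v^2 + 54*v + 18) dv.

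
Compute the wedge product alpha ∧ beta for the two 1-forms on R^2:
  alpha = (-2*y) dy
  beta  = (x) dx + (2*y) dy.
alpha ∧ beta = (2*x*y) dx ∧ dy

Distribute the wedge, using dx_i ∧ dx_j = -dx_j ∧ dx_i and dx_i ∧ dx_i = 0. For each pair (i, j) with i < j, the coefficient of dx_i ∧ dx_j in alpha ∧ beta is (alpha_i * beta_j - alpha_j * beta_i). Collecting: alpha ∧ beta = (2*x*y) dx ∧ dy.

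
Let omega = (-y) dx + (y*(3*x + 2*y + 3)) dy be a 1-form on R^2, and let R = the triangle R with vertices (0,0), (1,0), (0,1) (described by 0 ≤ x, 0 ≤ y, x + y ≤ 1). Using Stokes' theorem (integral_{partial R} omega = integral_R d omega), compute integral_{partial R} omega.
integral_(partial R) omega = 1

Stokes: integral_partial_R omega = integral_R d omega with d omega = (∂Q/∂x - ∂P/∂y) dx ∧ dy.
  ∂Q/∂x = 3*y
  ∂P/∂y = -1
  integrand = ∂Q/∂x - ∂P/∂y = 3*y + 1.
Integrating over R: integral_0^1 integral_0^{1-x} (3*y + 1) dy dx = 1.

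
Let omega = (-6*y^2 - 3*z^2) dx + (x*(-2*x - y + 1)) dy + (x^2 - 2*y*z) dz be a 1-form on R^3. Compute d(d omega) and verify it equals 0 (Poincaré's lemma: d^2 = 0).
d(d omega) = 0

Step 1: d omega = sum_{i<j} (∂f_j/∂x_i - ∂f_i/∂x_j) dx_i ∧ dx_j:
  coeff of dx ∧ dy: -4*x + 11*y + 1
  coeff of dx ∧ dz: 2*x + 6*z
  coeff of dy ∧ dz: -2*z
Step 2: Apply d again to each 2-form coefficient. The only possible 3-form in R^3 is dx ∧ dy ∧ dz, with coefficient
  ∂(coeff of dy∧dz)/∂x - ∂(coeff of dx∧dz)/∂y + ∂(coeff of dx∧dy)/∂z
  = ∂/∂x (-2*z) - ∂/∂y (2*x + 6*z) + ∂/∂z (-4*x + 11*y + 1).
Each of these terms simplifies to sums of mixed partials that cancel in pairs. The result is 0 (by equality of mixed partials for smooth functions — Schwarz / Clairaut).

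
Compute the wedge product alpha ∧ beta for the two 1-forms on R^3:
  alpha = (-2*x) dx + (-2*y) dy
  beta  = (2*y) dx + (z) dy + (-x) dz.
alpha ∧ beta = (-2*x*z + 4*y^2) dx ∧ dy + (2*x^2) dx ∧ dz + (2*x*y) dy ∧ dz

Distribute the wedge, using dx_i ∧ dx_j = -dx_j ∧ dx_i and dx_i ∧ dx_i = 0. For each pair (i, j) with i < j, the coefficient of dx_i ∧ dx_j in alpha ∧ beta is (alpha_i * beta_j - alpha_j * beta_i). Collecting: alpha ∧ beta = (-2*x*z + 4*y^2) dx ∧ dy + (2*x^2) dx ∧ dz + (2*x*y) dy ∧ dz.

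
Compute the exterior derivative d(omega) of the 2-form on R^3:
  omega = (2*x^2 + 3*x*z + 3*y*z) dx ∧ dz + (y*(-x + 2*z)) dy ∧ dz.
d(omega) = (-y - 3*z) dx ∧ dy ∧ dz

For a 2-form omega = sum_{i<j} g_{ij} dx_i ∧ dx_j, the exterior derivative is
  d(omega) = sum_{i<j} d(g_{ij}) ∧ dx_i ∧ dx_j = sum_{i<j, k} (∂g_{ij}/∂x_k) dx_k ∧ dx_i ∧ dx_j.
Expand each term, using dx_k ∧ dx_i ∧ dx_j = sgn(permutation) dx_{(a)} ∧ dx_{(b)} ∧ dx_{(c)} with (a < b < c) sorted:
  d(2*x^2 + 3*x*z + 3*y*z) includes (∂/∂y)(2*x^2 + 3*x*z + 3*y*z) dy = (3*z) dy, which multiplied by dx ∧ dz gives (-3*z) dx ∧ dy ∧ dz
  d(y*(-x + 2*z)) includes (∂/∂x)(y*(-x + 2*z)) dx = (-y) dx, which multiplied by dy ∧ dz gives (-y) dx ∧ dy ∧ dz
Collecting like 3-forms: d(omega) = (-y - 3*z) dx ∧ dy ∧ dz.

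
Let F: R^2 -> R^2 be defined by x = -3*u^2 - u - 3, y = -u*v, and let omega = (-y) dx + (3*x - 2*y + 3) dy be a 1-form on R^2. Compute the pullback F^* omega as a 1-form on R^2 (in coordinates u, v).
F^* omega = (v*(3*u^2 - 2*u*v + 2*u + 6)) du + (u*(9*u^2 - 2*u*v + 3*u + 6)) dv

Using F^*(f dg) = (f ∘ F) d(g ∘ F), substitute each coordinate x_i by F_i(u, v) in f_i, and replace dx_i by d F_i = (∂F_i/∂u) du + (∂F_i/∂v) dv.
  For the x component: f_1(F) = u*v; d F_1 = (-6*u - 1) du + (0) dv
  For the y component: f_2(F) = -9*u^2 + 2*u*v - 3*u - 6; d F_2 = (-v) du + (-u) dv
Combining and collecting du, dv coefficients:
  coeff of du: v*(3*u^2 - 2*u*v + 2*u + 6)
  coeff of dv: u*(9*u^2 - 2*u*v + 3*u + 6)
F^* omega = (v*(3*u^2 - 2*u*v + 2*u + 6)) du + (u*(9*u^2 - 2*u*v + 3*u + 6)) dv.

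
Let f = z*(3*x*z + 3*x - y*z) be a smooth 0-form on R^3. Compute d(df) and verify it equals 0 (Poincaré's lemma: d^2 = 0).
d(df) = 0

Step 1: df = sum_i (∂f/∂x_i) dx_i = (3*z*(z + 1)) dx + (-z^2) dy + (6*x*z + 3*x - 2*y*z) dz.
Step 2: Apply d again. Using the 1-form formula, the coefficient of dx ∧ dy in d(df) is ∂^2 f/∂x ∂y - ∂^2 f/∂y ∂x = (0) - (0) = 0 (equality of mixed partials for smooth f).
Similarly for dx ∧ dz and dy ∧ dz — all coefficients vanish. So d(df) = 0.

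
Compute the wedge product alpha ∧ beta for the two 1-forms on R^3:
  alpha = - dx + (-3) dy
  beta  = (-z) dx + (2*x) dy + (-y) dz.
alpha ∧ beta = (-2*x - 3*z) dx ∧ dy + (y) dx ∧ dz + (3*y) dy ∧ dz

Distribute the wedge, using dx_i ∧ dx_j = -dx_j ∧ dx_i and dx_i ∧ dx_i = 0. For each pair (i, j) with i < j, the coefficient of dx_i ∧ dx_j in alpha ∧ beta is (alpha_i * beta_j - alpha_j * beta_i). Collecting: alpha ∧ beta = (-2*x - 3*z) dx ∧ dy + (y) dx ∧ dz + (3*y) dy ∧ dz.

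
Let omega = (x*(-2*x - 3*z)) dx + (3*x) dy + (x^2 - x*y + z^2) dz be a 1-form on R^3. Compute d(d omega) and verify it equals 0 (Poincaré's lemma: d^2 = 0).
d(d omega) = 0

Step 1: d omega = sum_{i<j} (∂f_j/∂x_i - ∂f_i/∂x_j) dx_i ∧ dx_j:
  coeff of dx ∧ dy: 3
  coeff of dx ∧ dz: 5*x - y
  coeff of dy ∧ dz: -x
Step 2: Apply d again to each 2-form coefficient. The only possible 3-form in R^3 is dx ∧ dy ∧ dz, with coefficient
  ∂(coeff of dy∧dz)/∂x - ∂(coeff of dx∧dz)/∂y + ∂(coeff of dx∧dy)/∂z
  = ∂/∂x (-x) - ∂/∂y (5*x - y) + ∂/∂z (3).
Each of these terms simplifies to sums of mixed partials that cancel in pairs. The result is 0 (by equality of mixed partials for smooth functions — Schwarz / Clairaut).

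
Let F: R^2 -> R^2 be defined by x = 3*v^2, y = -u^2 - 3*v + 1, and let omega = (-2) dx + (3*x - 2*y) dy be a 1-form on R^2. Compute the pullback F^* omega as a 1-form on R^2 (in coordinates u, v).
F^* omega = (2*u*(-2*u^2 - 9*v^2 - 6*v + 2)) du + (-6*u^2 - 27*v^2 - 30*v + 6) dv

Using F^*(f dg) = (f ∘ F) d(g ∘ F), substitute each coordinate x_i by F_i(u, v) in f_i, and replace dx_i by d F_i = (∂F_i/∂u) du + (∂F_i/∂v) dv.
  For the x component: f_1(F) = -2; d F_1 = (0) du + (6*v) dv
  For the y component: f_2(F) = 2*u^2 + 9*v^2 + 6*v - 2; d F_2 = (-2*u) du + (-3) dv
Combining and collecting du, dv coefficients:
  coeff of du: 2*u*(-2*u^2 - 9*v^2 - 6*v + 2)
  coeff of dv: -6*u^2 - 27*v^2 - 30*v + 6
F^* omega = (2*u*(-2*u^2 - 9*v^2 - 6*v + 2)) du + (-6*u^2 - 27*v^2 - 30*v + 6) dv.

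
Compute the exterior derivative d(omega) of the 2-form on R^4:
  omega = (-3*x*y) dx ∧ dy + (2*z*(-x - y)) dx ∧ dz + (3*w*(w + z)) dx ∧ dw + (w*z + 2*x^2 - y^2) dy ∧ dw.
d(omega) = (2*z) dx ∧ dy ∧ dz + (-3*w) dx ∧ dz ∧ dw + (4*x) dx ∧ dy ∧ dw + (-w) dy ∧ dz ∧ dw

For a 2-form omega = sum_{i<j} g_{ij} dx_i ∧ dx_j, the exterior derivative is
  d(omega) = sum_{i<j} d(g_{ij}) ∧ dx_i ∧ dx_j = sum_{i<j, k} (∂g_{ij}/∂x_k) dx_k ∧ dx_i ∧ dx_j.
Expand each term, using dx_k ∧ dx_i ∧ dx_j = sgn(permutation) dx_{(a)} ∧ dx_{(b)} ∧ dx_{(c)} with (a < b < c) sorted:
  d(2*z*(-x - y)) includes (∂/∂y)(2*z*(-x - y)) dy = (-2*z) dy, which multiplied by dx ∧ dz gives (2*z) dx ∧ dy ∧ dz
  d(3*w*(w + z)) includes (∂/∂z)(3*w*(w + z)) dz = (3*w) dz, which multiplied by dx ∧ dw gives (-3*w) dx ∧ dz ∧ dw
  d(w*z + 2*x^2 - y^2) includes (∂/∂x)(w*z + 2*x^2 - y^2) dx = (4*x) dx, which multiplied by dy ∧ dw gives (4*x) dx ∧ dy ∧ dw
  d(w*z + 2*x^2 - y^2) includes (∂/∂z)(w*z + 2*x^2 - y^2) dz = (w) dz, which multiplied by dy ∧ dw gives (-w) dy ∧ dz ∧ dw
Collecting like 3-forms: d(omega) = (2*z) dx ∧ dy ∧ dz + (-3*w) dx ∧ dz ∧ dw + (4*x) dx ∧ dy ∧ dw + (-w) dy ∧ dz ∧ dw.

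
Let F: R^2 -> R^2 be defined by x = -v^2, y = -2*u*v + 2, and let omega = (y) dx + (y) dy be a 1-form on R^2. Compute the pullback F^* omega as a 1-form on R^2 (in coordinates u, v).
F^* omega = (4*v*(u*v - 1)) du + (4*u^2*v + 4*u*v^2 - 4*u - 4*v) dv

Using F^*(f dg) = (f ∘ F) d(g ∘ F), substitute each coordinate x_i by F_i(u, v) in f_i, and replace dx_i by d F_i = (∂F_i/∂u) du + (∂F_i/∂v) dv.
  For the x component: f_1(F) = -2*u*v + 2; d F_1 = (0) du + (-2*v) dv
  For the y component: f_2(F) = -2*u*v + 2; d F_2 = (-2*v) du + (-2*u) dv
Combining and collecting du, dv coefficients:
  coeff of du: 4*v*(u*v - 1)
  coeff of dv: 4*u^2*v + 4*u*v^2 - 4*u - 4*v
F^* omega = (4*v*(u*v - 1)) du + (4*u^2*v + 4*u*v^2 - 4*u - 4*v) dv.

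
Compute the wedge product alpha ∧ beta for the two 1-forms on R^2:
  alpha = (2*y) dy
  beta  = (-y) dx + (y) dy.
alpha ∧ beta = (2*y^2) dx ∧ dy

Distribute the wedge, using dx_i ∧ dx_j = -dx_j ∧ dx_i and dx_i ∧ dx_i = 0. For each pair (i, j) with i < j, the coefficient of dx_i ∧ dx_j in alpha ∧ beta is (alpha_i * beta_j - alpha_j * beta_i). Collecting: alpha ∧ beta = (2*y^2) dx ∧ dy.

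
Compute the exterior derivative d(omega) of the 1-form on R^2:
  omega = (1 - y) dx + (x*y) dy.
d(omega) = (y + 1) dx ∧ dy

For a 1-form omega = sum_i f_i dx_i, the exterior derivative is
  d(omega) = sum_{i < j} (∂f_j/∂x_i - ∂f_i/∂x_j) dx_i ∧ dx_j.
  coefficient of dx ∧ dy: ∂f_2/∂x - ∂f_1/∂y = ∂(x*y)/∂x - ∂(1 - y)/∂y = y + 1
Assembling: d(omega) = (y + 1) dx ∧ dy.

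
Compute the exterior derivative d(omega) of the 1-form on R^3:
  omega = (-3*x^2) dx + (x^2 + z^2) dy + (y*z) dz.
d(omega) = (2*x) dx ∧ dy + (-z) dy ∧ dz

For a 1-form omega = sum_i f_i dx_i, the exterior derivative is
  d(omega) = sum_{i < j} (∂f_j/∂x_i - ∂f_i/∂x_j) dx_i ∧ dx_j.
  coefficient of dx ∧ dy: ∂f_2/∂x - ∂f_1/∂y = ∂(x^2 + z^2)/∂x - ∂(-3*x^2)/∂y = 2*x
  coefficient of dy ∧ dz: ∂f_3/∂y - ∂f_2/∂z = ∂(y*z)/∂y - ∂(x^2 + z^2)/∂z = -z
Assembling: d(omega) = (2*x) dx ∧ dy + (-z) dy ∧ dz.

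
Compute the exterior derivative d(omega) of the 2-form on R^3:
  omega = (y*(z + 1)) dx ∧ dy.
d(omega) = (y) dx ∧ dy ∧ dz

For a 2-form omega = sum_{i<j} g_{ij} dx_i ∧ dx_j, the exterior derivative is
  d(omega) = sum_{i<j} d(g_{ij}) ∧ dx_i ∧ dx_j = sum_{i<j, k} (∂g_{ij}/∂x_k) dx_k ∧ dx_i ∧ dx_j.
Expand each term, using dx_k ∧ dx_i ∧ dx_j = sgn(permutation) dx_{(a)} ∧ dx_{(b)} ∧ dx_{(c)} with (a < b < c) sorted:
  d(y*(z + 1)) includes (∂/∂z)(y*(z + 1)) dz = (y) dz, which multiplied by dx ∧ dy gives (y) dx ∧ dy ∧ dz
Collecting like 3-forms: d(omega) = (y) dx ∧ dy ∧ dz.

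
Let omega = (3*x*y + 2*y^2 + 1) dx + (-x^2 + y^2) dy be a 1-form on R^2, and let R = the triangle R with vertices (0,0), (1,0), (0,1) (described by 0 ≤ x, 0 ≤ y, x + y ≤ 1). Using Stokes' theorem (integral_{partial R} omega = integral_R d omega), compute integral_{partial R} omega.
integral_(partial R) omega = -3/2

Stokes: integral_partial_R omega = integral_R d omega with d omega = (∂Q/∂x - ∂P/∂y) dx ∧ dy.
  ∂Q/∂x = -2*x
  ∂P/∂y = 3*x + 4*y
  integrand = ∂Q/∂x - ∂P/∂y = -5*x - 4*y.
Integrating over R: integral_0^1 integral_0^{1-x} (-5*x - 4*y) dy dx = -3/2.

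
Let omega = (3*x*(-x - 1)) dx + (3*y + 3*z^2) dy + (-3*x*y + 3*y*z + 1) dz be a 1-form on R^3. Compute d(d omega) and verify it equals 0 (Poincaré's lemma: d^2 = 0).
d(d omega) = 0

Step 1: d omega = sum_{i<j} (∂f_j/∂x_i - ∂f_i/∂x_j) dx_i ∧ dx_j:
  coeff of dx ∧ dy: 0
  coeff of dx ∧ dz: -3*y
  coeff of dy ∧ dz: -3*x - 3*z
Step 2: Apply d again to each 2-form coefficient. The only possible 3-form in R^3 is dx ∧ dy ∧ dz, with coefficient
  ∂(coeff of dy∧dz)/∂x - ∂(coeff of dx∧dz)/∂y + ∂(coeff of dx∧dy)/∂z
  = ∂/∂x (-3*x - 3*z) - ∂/∂y (-3*y) + ∂/∂z (0).
Each of these terms simplifies to sums of mixed partials that cancel in pairs. The result is 0 (by equality of mixed partials for smooth functions — Schwarz / Clairaut).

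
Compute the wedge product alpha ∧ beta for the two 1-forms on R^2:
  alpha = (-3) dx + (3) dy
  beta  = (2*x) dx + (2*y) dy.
alpha ∧ beta = (-6*x - 6*y) dx ∧ dy

Distribute the wedge, using dx_i ∧ dx_j = -dx_j ∧ dx_i and dx_i ∧ dx_i = 0. For each pair (i, j) with i < j, the coefficient of dx_i ∧ dx_j in alpha ∧ beta is (alpha_i * beta_j - alpha_j * beta_i). Collecting: alpha ∧ beta = (-6*x - 6*y) dx ∧ dy.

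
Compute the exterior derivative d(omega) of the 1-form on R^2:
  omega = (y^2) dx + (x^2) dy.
d(omega) = (2*x - 2*y) dx ∧ dy

For a 1-form omega = sum_i f_i dx_i, the exterior derivative is
  d(omega) = sum_{i < j} (∂f_j/∂x_i - ∂f_i/∂x_j) dx_i ∧ dx_j.
  coefficient of dx ∧ dy: ∂f_2/∂x - ∂f_1/∂y = ∂(x^2)/∂x - ∂(y^2)/∂y = 2*x - 2*y
Assembling: d(omega) = (2*x - 2*y) dx ∧ dy.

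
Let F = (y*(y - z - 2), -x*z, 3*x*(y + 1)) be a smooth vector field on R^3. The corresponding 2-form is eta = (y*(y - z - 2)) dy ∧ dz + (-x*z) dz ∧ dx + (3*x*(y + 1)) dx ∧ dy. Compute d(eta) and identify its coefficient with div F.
d(eta) = (0) dx ∧ dy ∧ dz; div F = 0

For a 2-form in R^3 of the form above, applying d gives a 3-form with coefficient ∂P/∂x + ∂Q/∂y + ∂R/∂z:
  ∂P/∂x = 0
  ∂Q/∂y = 0
  ∂R/∂z = 0
Sum = 0, which is exactly div F.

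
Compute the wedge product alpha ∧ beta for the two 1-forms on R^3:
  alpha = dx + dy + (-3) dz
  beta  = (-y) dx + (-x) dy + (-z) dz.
alpha ∧ beta = (-x + y) dx ∧ dy + (-3*y - z) dx ∧ dz + (-3*x - z) dy ∧ dz

Distribute the wedge, using dx_i ∧ dx_j = -dx_j ∧ dx_i and dx_i ∧ dx_i = 0. For each pair (i, j) with i < j, the coefficient of dx_i ∧ dx_j in alpha ∧ beta is (alpha_i * beta_j - alpha_j * beta_i). Collecting: alpha ∧ beta = (-x + y) dx ∧ dy + (-3*y - z) dx ∧ dz + (-3*x - z) dy ∧ dz.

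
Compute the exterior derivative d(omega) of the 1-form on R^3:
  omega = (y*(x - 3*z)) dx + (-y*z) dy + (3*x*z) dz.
d(omega) = (-x + 3*z) dx ∧ dy + (3*y + 3*z) dx ∧ dz + (y) dy ∧ dz

For a 1-form omega = sum_i f_i dx_i, the exterior derivative is
  d(omega) = sum_{i < j} (∂f_j/∂x_i - ∂f_i/∂x_j) dx_i ∧ dx_j.
  coefficient of dx ∧ dy: ∂f_2/∂x - ∂f_1/∂y = ∂(-y*z)/∂x - ∂(y*(x - 3*z))/∂y = -x + 3*z
  coefficient of dx ∧ dz: ∂f_3/∂x - ∂f_1/∂z = ∂(3*x*z)/∂x - ∂(y*(x - 3*z))/∂z = 3*y + 3*z
  coefficient of dy ∧ dz: ∂f_3/∂y - ∂f_2/∂z = ∂(3*x*z)/∂y - ∂(-y*z)/∂z = y
Assembling: d(omega) = (-x + 3*z) dx ∧ dy + (3*y + 3*z) dx ∧ dz + (y) dy ∧ dz.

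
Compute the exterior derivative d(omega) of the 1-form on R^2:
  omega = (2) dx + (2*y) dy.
d(omega) = 0

For a 1-form omega = sum_i f_i dx_i, the exterior derivative is
  d(omega) = sum_{i < j} (∂f_j/∂x_i - ∂f_i/∂x_j) dx_i ∧ dx_j.

Assembling: d(omega) = 0.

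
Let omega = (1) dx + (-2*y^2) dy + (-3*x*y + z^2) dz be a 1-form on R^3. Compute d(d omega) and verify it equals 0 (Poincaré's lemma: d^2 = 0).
d(d omega) = 0

Step 1: d omega = sum_{i<j} (∂f_j/∂x_i - ∂f_i/∂x_j) dx_i ∧ dx_j:
  coeff of dx ∧ dy: 0
  coeff of dx ∧ dz: -3*y
  coeff of dy ∧ dz: -3*x
Step 2: Apply d again to each 2-form coefficient. The only possible 3-form in R^3 is dx ∧ dy ∧ dz, with coefficient
  ∂(coeff of dy∧dz)/∂x - ∂(coeff of dx∧dz)/∂y + ∂(coeff of dx∧dy)/∂z
  = ∂/∂x (-3*x) - ∂/∂y (-3*y) + ∂/∂z (0).
Each of these terms simplifies to sums of mixed partials that cancel in pairs. The result is 0 (by equality of mixed partials for smooth functions — Schwarz / Clairaut).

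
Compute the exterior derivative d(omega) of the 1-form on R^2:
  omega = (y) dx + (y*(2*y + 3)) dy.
d(omega) = (-1) dx ∧ dy

For a 1-form omega = sum_i f_i dx_i, the exterior derivative is
  d(omega) = sum_{i < j} (∂f_j/∂x_i - ∂f_i/∂x_j) dx_i ∧ dx_j.
  coefficient of dx ∧ dy: ∂f_2/∂x - ∂f_1/∂y = ∂(y*(2*y + 3))/∂x - ∂(y)/∂y = -1
Assembling: d(omega) = (-1) dx ∧ dy.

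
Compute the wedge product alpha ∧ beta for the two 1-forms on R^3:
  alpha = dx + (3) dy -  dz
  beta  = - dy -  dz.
alpha ∧ beta = (-1) dx ∧ dy + (-1) dx ∧ dz + (-4) dy ∧ dz

Distribute the wedge, using dx_i ∧ dx_j = -dx_j ∧ dx_i and dx_i ∧ dx_i = 0. For each pair (i, j) with i < j, the coefficient of dx_i ∧ dx_j in alpha ∧ beta is (alpha_i * beta_j - alpha_j * beta_i). Collecting: alpha ∧ beta = (-1) dx ∧ dy + (-1) dx ∧ dz + (-4) dy ∧ dz.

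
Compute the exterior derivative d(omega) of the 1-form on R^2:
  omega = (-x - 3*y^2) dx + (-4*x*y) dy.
d(omega) = (2*y) dx ∧ dy

For a 1-form omega = sum_i f_i dx_i, the exterior derivative is
  d(omega) = sum_{i < j} (∂f_j/∂x_i - ∂f_i/∂x_j) dx_i ∧ dx_j.
  coefficient of dx ∧ dy: ∂f_2/∂x - ∂f_1/∂y = ∂(-4*x*y)/∂x - ∂(-x - 3*y^2)/∂y = 2*y
Assembling: d(omega) = (2*y) dx ∧ dy.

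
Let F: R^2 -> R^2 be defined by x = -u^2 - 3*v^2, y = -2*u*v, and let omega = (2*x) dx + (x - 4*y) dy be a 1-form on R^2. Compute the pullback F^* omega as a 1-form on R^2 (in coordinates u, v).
F^* omega = (4*u^3 + 2*u^2*v - 4*u*v^2 + 6*v^3) du + (2*u^3 - 4*u^2*v + 6*u*v^2 + 36*v^3) dv

Using F^*(f dg) = (f ∘ F) d(g ∘ F), substitute each coordinate x_i by F_i(u, v) in f_i, and replace dx_i by d F_i = (∂F_i/∂u) du + (∂F_i/∂v) dv.
  For the x component: f_1(F) = -2*u^2 - 6*v^2; d F_1 = (-2*u) du + (-6*v) dv
  For the y component: f_2(F) = -u^2 + 8*u*v - 3*v^2; d F_2 = (-2*v) du + (-2*u) dv
Combining and collecting du, dv coefficients:
  coeff of du: 4*u^3 + 2*u^2*v - 4*u*v^2 + 6*v^3
  coeff of dv: 2*u^3 - 4*u^2*v + 6*u*v^2 + 36*v^3
F^* omega = (4*u^3 + 2*u^2*v - 4*u*v^2 + 6*v^3) du + (2*u^3 - 4*u^2*v + 6*u*v^2 + 36*v^3) dv.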